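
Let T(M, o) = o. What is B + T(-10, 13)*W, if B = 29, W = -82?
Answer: -1037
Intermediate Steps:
B + T(-10, 13)*W = 29 + 13*(-82) = 29 - 1066 = -1037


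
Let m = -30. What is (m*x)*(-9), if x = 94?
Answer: 25380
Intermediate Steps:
(m*x)*(-9) = -30*94*(-9) = -2820*(-9) = 25380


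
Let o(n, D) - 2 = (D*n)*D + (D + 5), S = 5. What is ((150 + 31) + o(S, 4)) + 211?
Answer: 483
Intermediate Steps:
o(n, D) = 7 + D + n*D**2 (o(n, D) = 2 + ((D*n)*D + (D + 5)) = 2 + (n*D**2 + (5 + D)) = 2 + (5 + D + n*D**2) = 7 + D + n*D**2)
((150 + 31) + o(S, 4)) + 211 = ((150 + 31) + (7 + 4 + 5*4**2)) + 211 = (181 + (7 + 4 + 5*16)) + 211 = (181 + (7 + 4 + 80)) + 211 = (181 + 91) + 211 = 272 + 211 = 483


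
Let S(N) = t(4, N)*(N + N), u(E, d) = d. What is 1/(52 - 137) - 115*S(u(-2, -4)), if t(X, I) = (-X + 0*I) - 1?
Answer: -391001/85 ≈ -4600.0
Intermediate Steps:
t(X, I) = -1 - X (t(X, I) = (-X + 0) - 1 = -X - 1 = -1 - X)
S(N) = -10*N (S(N) = (-1 - 1*4)*(N + N) = (-1 - 4)*(2*N) = -10*N)
1/(52 - 137) - 115*S(u(-2, -4)) = 1/(52 - 137) - (-1150)*(-4) = 1/(-85) - 115*40 = -1/85 - 4600 = -391001/85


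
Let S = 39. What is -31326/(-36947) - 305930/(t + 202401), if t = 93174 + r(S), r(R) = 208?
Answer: -2037497452/10928294501 ≈ -0.18644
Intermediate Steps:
t = 93382 (t = 93174 + 208 = 93382)
-31326/(-36947) - 305930/(t + 202401) = -31326/(-36947) - 305930/(93382 + 202401) = -31326*(-1/36947) - 305930/295783 = 31326/36947 - 305930*1/295783 = 31326/36947 - 305930/295783 = -2037497452/10928294501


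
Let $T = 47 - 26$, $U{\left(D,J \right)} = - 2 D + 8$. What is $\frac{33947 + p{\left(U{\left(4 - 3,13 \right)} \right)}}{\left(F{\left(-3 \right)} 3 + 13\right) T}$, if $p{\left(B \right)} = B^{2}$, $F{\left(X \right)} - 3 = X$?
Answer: $\frac{33983}{273} \approx 124.48$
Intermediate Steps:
$F{\left(X \right)} = 3 + X$
$U{\left(D,J \right)} = 8 - 2 D$
$T = 21$
$\frac{33947 + p{\left(U{\left(4 - 3,13 \right)} \right)}}{\left(F{\left(-3 \right)} 3 + 13\right) T} = \frac{33947 + \left(8 - 2 \left(4 - 3\right)\right)^{2}}{\left(\left(3 - 3\right) 3 + 13\right) 21} = \frac{33947 + \left(8 - 2\right)^{2}}{\left(0 \cdot 3 + 13\right) 21} = \frac{33947 + \left(8 - 2\right)^{2}}{\left(0 + 13\right) 21} = \frac{33947 + 6^{2}}{13 \cdot 21} = \frac{33947 + 36}{273} = 33983 \cdot \frac{1}{273} = \frac{33983}{273}$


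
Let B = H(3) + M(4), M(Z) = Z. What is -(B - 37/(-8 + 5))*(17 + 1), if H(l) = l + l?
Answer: -402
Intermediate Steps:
H(l) = 2*l
B = 10 (B = 2*3 + 4 = 6 + 4 = 10)
-(B - 37/(-8 + 5))*(17 + 1) = -(10 - 37/(-8 + 5))*(17 + 1) = -(10 - 37/(-3))*18 = -(10 - 37*(-1/3))*18 = -(10 + 37/3)*18 = -67*18/3 = -1*402 = -402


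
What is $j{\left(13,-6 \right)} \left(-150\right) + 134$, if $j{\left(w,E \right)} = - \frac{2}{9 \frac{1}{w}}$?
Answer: $\frac{1702}{3} \approx 567.33$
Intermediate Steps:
$j{\left(w,E \right)} = - \frac{2 w}{9}$ ($j{\left(w,E \right)} = - 2 \frac{w}{9} = - \frac{2 w}{9}$)
$j{\left(13,-6 \right)} \left(-150\right) + 134 = \left(- \frac{2}{9}\right) 13 \left(-150\right) + 134 = \left(- \frac{26}{9}\right) \left(-150\right) + 134 = \frac{1300}{3} + 134 = \frac{1702}{3}$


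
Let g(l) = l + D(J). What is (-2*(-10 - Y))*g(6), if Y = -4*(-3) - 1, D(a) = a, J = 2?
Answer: 336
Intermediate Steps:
Y = 11 (Y = 12 - 1 = 11)
g(l) = 2 + l (g(l) = l + 2 = 2 + l)
(-2*(-10 - Y))*g(6) = (-2*(-10 - 1*11))*(2 + 6) = -2*(-10 - 11)*8 = -2*(-21)*8 = 42*8 = 336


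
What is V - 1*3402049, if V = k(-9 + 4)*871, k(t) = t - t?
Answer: -3402049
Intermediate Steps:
k(t) = 0
V = 0 (V = 0*871 = 0)
V - 1*3402049 = 0 - 1*3402049 = 0 - 3402049 = -3402049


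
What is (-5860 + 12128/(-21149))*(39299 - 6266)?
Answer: -4094284037844/21149 ≈ -1.9359e+8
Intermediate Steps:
(-5860 + 12128/(-21149))*(39299 - 6266) = (-5860 + 12128*(-1/21149))*33033 = (-5860 - 12128/21149)*33033 = -123945268/21149*33033 = -4094284037844/21149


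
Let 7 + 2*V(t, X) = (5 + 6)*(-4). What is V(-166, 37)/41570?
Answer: -51/83140 ≈ -0.00061342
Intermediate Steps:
V(t, X) = -51/2 (V(t, X) = -7/2 + ((5 + 6)*(-4))/2 = -7/2 + (11*(-4))/2 = -7/2 + (½)*(-44) = -7/2 - 22 = -51/2)
V(-166, 37)/41570 = -51/2/41570 = -51/2*1/41570 = -51/83140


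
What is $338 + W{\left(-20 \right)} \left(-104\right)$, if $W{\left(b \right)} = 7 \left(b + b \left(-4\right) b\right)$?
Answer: $1179698$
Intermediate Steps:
$W{\left(b \right)} = - 28 b^{2} + 7 b$ ($W{\left(b \right)} = 7 \left(b + - 4 b b\right) = 7 \left(b - 4 b^{2}\right) = - 28 b^{2} + 7 b$)
$338 + W{\left(-20 \right)} \left(-104\right) = 338 + 7 \left(-20\right) \left(1 - -80\right) \left(-104\right) = 338 + 7 \left(-20\right) \left(1 + 80\right) \left(-104\right) = 338 + 7 \left(-20\right) 81 \left(-104\right) = 338 - -1179360 = 338 + 1179360 = 1179698$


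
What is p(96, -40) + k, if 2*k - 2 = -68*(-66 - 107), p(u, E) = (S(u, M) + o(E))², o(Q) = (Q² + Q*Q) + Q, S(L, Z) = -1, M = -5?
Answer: 9985164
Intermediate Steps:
o(Q) = Q + 2*Q² (o(Q) = (Q² + Q²) + Q = 2*Q² + Q = Q + 2*Q²)
p(u, E) = (-1 + E*(1 + 2*E))²
k = 5883 (k = 1 + (-68*(-66 - 107))/2 = 1 + (-68*(-173))/2 = 1 + (½)*11764 = 1 + 5882 = 5883)
p(96, -40) + k = (-1 - 40*(1 + 2*(-40)))² + 5883 = (-1 - 40*(1 - 80))² + 5883 = (-1 - 40*(-79))² + 5883 = (-1 + 3160)² + 5883 = 3159² + 5883 = 9979281 + 5883 = 9985164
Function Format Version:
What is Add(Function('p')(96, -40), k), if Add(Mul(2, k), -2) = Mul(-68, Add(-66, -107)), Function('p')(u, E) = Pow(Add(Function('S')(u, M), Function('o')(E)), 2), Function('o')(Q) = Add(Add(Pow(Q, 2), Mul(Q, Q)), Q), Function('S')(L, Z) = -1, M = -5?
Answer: 9985164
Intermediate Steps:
Function('o')(Q) = Add(Q, Mul(2, Pow(Q, 2))) (Function('o')(Q) = Add(Add(Pow(Q, 2), Pow(Q, 2)), Q) = Add(Mul(2, Pow(Q, 2)), Q) = Add(Q, Mul(2, Pow(Q, 2))))
Function('p')(u, E) = Pow(Add(-1, Mul(E, Add(1, Mul(2, E)))), 2)
k = 5883 (k = Add(1, Mul(Rational(1, 2), Mul(-68, Add(-66, -107)))) = Add(1, Mul(Rational(1, 2), Mul(-68, -173))) = Add(1, Mul(Rational(1, 2), 11764)) = Add(1, 5882) = 5883)
Add(Function('p')(96, -40), k) = Add(Pow(Add(-1, Mul(-40, Add(1, Mul(2, -40)))), 2), 5883) = Add(Pow(Add(-1, Mul(-40, Add(1, -80))), 2), 5883) = Add(Pow(Add(-1, Mul(-40, -79)), 2), 5883) = Add(Pow(Add(-1, 3160), 2), 5883) = Add(Pow(3159, 2), 5883) = Add(9979281, 5883) = 9985164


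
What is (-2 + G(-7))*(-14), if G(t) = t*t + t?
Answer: -560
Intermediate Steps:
G(t) = t + t**2 (G(t) = t**2 + t = t + t**2)
(-2 + G(-7))*(-14) = (-2 - 7*(1 - 7))*(-14) = (-2 - 7*(-6))*(-14) = (-2 + 42)*(-14) = 40*(-14) = -560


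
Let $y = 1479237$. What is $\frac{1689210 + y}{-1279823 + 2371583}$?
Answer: $\frac{1056149}{363920} \approx 2.9021$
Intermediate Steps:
$\frac{1689210 + y}{-1279823 + 2371583} = \frac{1689210 + 1479237}{-1279823 + 2371583} = \frac{3168447}{1091760} = 3168447 \cdot \frac{1}{1091760} = \frac{1056149}{363920}$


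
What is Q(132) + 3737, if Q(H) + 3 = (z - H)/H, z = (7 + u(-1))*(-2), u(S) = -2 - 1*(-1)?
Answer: 41062/11 ≈ 3732.9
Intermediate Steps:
u(S) = -1 (u(S) = -2 + 1 = -1)
z = -12 (z = (7 - 1)*(-2) = 6*(-2) = -12)
Q(H) = -3 + (-12 - H)/H
Q(132) + 3737 = (-4 - 12/132) + 3737 = (-4 - 12*1/132) + 3737 = (-4 - 1/11) + 3737 = -45/11 + 3737 = 41062/11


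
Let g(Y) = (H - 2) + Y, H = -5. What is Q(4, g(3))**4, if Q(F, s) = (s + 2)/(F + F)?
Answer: 1/256 ≈ 0.0039063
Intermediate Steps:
g(Y) = -7 + Y (g(Y) = (-5 - 2) + Y = -7 + Y)
Q(F, s) = (2 + s)/(2*F) (Q(F, s) = (2 + s)/((2*F)) = (2 + s)*(1/(2*F)) = (2 + s)/(2*F))
Q(4, g(3))**4 = ((1/2)*(2 + (-7 + 3))/4)**4 = ((1/2)*(1/4)*(2 - 4))**4 = ((1/2)*(1/4)*(-2))**4 = (-1/4)**4 = 1/256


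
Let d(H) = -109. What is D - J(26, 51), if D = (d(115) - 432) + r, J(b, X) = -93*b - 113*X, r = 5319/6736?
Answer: 51468359/6736 ≈ 7640.8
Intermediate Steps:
r = 5319/6736 (r = 5319*(1/6736) = 5319/6736 ≈ 0.78964)
J(b, X) = -113*X - 93*b
D = -3638857/6736 (D = (-109 - 432) + 5319/6736 = -541 + 5319/6736 = -3638857/6736 ≈ -540.21)
D - J(26, 51) = -3638857/6736 - (-113*51 - 93*26) = -3638857/6736 - (-5763 - 2418) = -3638857/6736 - 1*(-8181) = -3638857/6736 + 8181 = 51468359/6736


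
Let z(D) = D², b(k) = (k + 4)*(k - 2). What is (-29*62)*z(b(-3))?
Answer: -44950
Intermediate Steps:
b(k) = (-2 + k)*(4 + k) (b(k) = (4 + k)*(-2 + k) = (-2 + k)*(4 + k))
(-29*62)*z(b(-3)) = (-29*62)*(-8 + (-3)² + 2*(-3))² = -1798*(-8 + 9 - 6)² = -1798*(-5)² = -1798*25 = -44950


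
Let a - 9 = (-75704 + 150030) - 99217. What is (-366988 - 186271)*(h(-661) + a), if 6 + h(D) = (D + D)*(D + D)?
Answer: -953152392164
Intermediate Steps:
a = -24882 (a = 9 + ((-75704 + 150030) - 99217) = 9 + (74326 - 99217) = 9 - 24891 = -24882)
h(D) = -6 + 4*D**2 (h(D) = -6 + (D + D)*(D + D) = -6 + (2*D)*(2*D) = -6 + 4*D**2)
(-366988 - 186271)*(h(-661) + a) = (-366988 - 186271)*((-6 + 4*(-661)**2) - 24882) = -553259*((-6 + 4*436921) - 24882) = -553259*((-6 + 1747684) - 24882) = -553259*(1747678 - 24882) = -553259*1722796 = -953152392164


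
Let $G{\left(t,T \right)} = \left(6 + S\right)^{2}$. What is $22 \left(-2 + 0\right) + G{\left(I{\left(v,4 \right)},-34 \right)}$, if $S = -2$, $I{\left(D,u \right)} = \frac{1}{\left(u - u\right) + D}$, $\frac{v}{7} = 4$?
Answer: $-28$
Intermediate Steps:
$v = 28$ ($v = 7 \cdot 4 = 28$)
$I{\left(D,u \right)} = \frac{1}{D}$ ($I{\left(D,u \right)} = \frac{1}{0 + D} = \frac{1}{D}$)
$G{\left(t,T \right)} = 16$ ($G{\left(t,T \right)} = \left(6 - 2\right)^{2} = 4^{2} = 16$)
$22 \left(-2 + 0\right) + G{\left(I{\left(v,4 \right)},-34 \right)} = 22 \left(-2 + 0\right) + 16 = 22 \left(-2\right) + 16 = -44 + 16 = -28$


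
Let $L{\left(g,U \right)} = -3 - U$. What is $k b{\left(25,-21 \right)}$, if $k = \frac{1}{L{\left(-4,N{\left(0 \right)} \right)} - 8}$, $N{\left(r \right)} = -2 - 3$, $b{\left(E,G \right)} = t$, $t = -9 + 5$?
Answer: $\frac{2}{3} \approx 0.66667$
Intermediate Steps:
$t = -4$
$b{\left(E,G \right)} = -4$
$N{\left(r \right)} = -5$
$k = - \frac{1}{6}$ ($k = \frac{1}{\left(-3 - -5\right) - 8} = \frac{1}{\left(-3 + 5\right) - 8} = \frac{1}{2 - 8} = \frac{1}{-6} = - \frac{1}{6} \approx -0.16667$)
$k b{\left(25,-21 \right)} = \left(- \frac{1}{6}\right) \left(-4\right) = \frac{2}{3}$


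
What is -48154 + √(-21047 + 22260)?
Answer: -48154 + √1213 ≈ -48119.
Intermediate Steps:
-48154 + √(-21047 + 22260) = -48154 + √1213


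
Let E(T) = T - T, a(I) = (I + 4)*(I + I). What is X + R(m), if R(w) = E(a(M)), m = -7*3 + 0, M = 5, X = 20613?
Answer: 20613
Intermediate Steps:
a(I) = 2*I*(4 + I) (a(I) = (4 + I)*(2*I) = 2*I*(4 + I))
E(T) = 0
m = -21 (m = -21 + 0 = -21)
R(w) = 0
X + R(m) = 20613 + 0 = 20613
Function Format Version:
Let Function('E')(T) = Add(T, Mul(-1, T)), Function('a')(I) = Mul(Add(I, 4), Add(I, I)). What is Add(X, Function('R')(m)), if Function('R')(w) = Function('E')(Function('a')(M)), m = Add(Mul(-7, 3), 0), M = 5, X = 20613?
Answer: 20613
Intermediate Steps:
Function('a')(I) = Mul(2, I, Add(4, I)) (Function('a')(I) = Mul(Add(4, I), Mul(2, I)) = Mul(2, I, Add(4, I)))
Function('E')(T) = 0
m = -21 (m = Add(-21, 0) = -21)
Function('R')(w) = 0
Add(X, Function('R')(m)) = Add(20613, 0) = 20613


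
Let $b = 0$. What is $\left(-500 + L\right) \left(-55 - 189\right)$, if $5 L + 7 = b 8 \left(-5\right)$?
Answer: $\frac{611708}{5} \approx 1.2234 \cdot 10^{5}$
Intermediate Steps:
$L = - \frac{7}{5}$ ($L = - \frac{7}{5} + \frac{0 \cdot 8 \left(-5\right)}{5} = - \frac{7}{5} + \frac{0 \left(-5\right)}{5} = - \frac{7}{5} + \frac{1}{5} \cdot 0 = - \frac{7}{5} + 0 = - \frac{7}{5} \approx -1.4$)
$\left(-500 + L\right) \left(-55 - 189\right) = \left(-500 - \frac{7}{5}\right) \left(-55 - 189\right) = \left(- \frac{2507}{5}\right) \left(-244\right) = \frac{611708}{5}$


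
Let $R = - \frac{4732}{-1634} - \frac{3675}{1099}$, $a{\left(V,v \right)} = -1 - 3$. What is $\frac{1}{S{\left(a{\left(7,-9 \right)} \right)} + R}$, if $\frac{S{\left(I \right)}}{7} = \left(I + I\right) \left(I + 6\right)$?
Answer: $- \frac{128269}{14423591} \approx -0.008893$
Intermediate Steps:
$a{\left(V,v \right)} = -4$ ($a{\left(V,v \right)} = -1 - 3 = -4$)
$S{\left(I \right)} = 14 I \left(6 + I\right)$ ($S{\left(I \right)} = 7 \left(I + I\right) \left(I + 6\right) = 7 \cdot 2 I \left(6 + I\right) = 14 I \left(6 + I\right)$)
$R = - \frac{57463}{128269}$ ($R = \left(-4732\right) \left(- \frac{1}{1634}\right) - \frac{525}{157} = \frac{2366}{817} - \frac{525}{157} = - \frac{57463}{128269} \approx -0.44799$)
$\frac{1}{S{\left(a{\left(7,-9 \right)} \right)} + R} = \frac{1}{14 \left(-4\right) \left(6 - 4\right) - \frac{57463}{128269}} = \frac{1}{14 \left(-4\right) 2 - \frac{57463}{128269}} = \frac{1}{-112 - \frac{57463}{128269}} = \frac{1}{- \frac{14423591}{128269}} = - \frac{128269}{14423591}$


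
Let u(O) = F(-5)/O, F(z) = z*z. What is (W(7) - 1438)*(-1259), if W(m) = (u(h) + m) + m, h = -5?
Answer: 1799111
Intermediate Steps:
F(z) = z²
u(O) = 25/O (u(O) = (-5)²/O = 25/O)
W(m) = -5 + 2*m (W(m) = (25/(-5) + m) + m = (25*(-⅕) + m) + m = (-5 + m) + m = -5 + 2*m)
(W(7) - 1438)*(-1259) = ((-5 + 2*7) - 1438)*(-1259) = ((-5 + 14) - 1438)*(-1259) = (9 - 1438)*(-1259) = -1429*(-1259) = 1799111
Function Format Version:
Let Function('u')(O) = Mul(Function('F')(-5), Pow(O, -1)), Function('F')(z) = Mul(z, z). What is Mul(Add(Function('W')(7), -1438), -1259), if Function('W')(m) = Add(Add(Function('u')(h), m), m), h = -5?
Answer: 1799111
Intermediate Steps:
Function('F')(z) = Pow(z, 2)
Function('u')(O) = Mul(25, Pow(O, -1)) (Function('u')(O) = Mul(Pow(-5, 2), Pow(O, -1)) = Mul(25, Pow(O, -1)))
Function('W')(m) = Add(-5, Mul(2, m)) (Function('W')(m) = Add(Add(Mul(25, Pow(-5, -1)), m), m) = Add(Add(Mul(25, Rational(-1, 5)), m), m) = Add(Add(-5, m), m) = Add(-5, Mul(2, m)))
Mul(Add(Function('W')(7), -1438), -1259) = Mul(Add(Add(-5, Mul(2, 7)), -1438), -1259) = Mul(Add(Add(-5, 14), -1438), -1259) = Mul(Add(9, -1438), -1259) = Mul(-1429, -1259) = 1799111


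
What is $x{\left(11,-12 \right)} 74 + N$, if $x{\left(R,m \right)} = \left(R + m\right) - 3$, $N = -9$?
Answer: $-305$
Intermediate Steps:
$x{\left(R,m \right)} = -3 + R + m$
$x{\left(11,-12 \right)} 74 + N = \left(-3 + 11 - 12\right) 74 - 9 = \left(-4\right) 74 - 9 = -296 - 9 = -305$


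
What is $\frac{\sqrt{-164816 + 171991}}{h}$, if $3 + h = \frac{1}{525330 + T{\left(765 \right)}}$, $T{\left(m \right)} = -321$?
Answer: $- \frac{2625045 \sqrt{287}}{1575026} \approx -28.235$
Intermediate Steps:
$h = - \frac{1575026}{525009}$ ($h = -3 + \frac{1}{525330 - 321} = -3 + \frac{1}{525009} = - \frac{1575026}{525009} \approx -3.0$)
$\frac{\sqrt{-164816 + 171991}}{h} = \frac{\sqrt{-164816 + 171991}}{- \frac{1575026}{525009}} = \sqrt{7175} \left(- \frac{525009}{1575026}\right) = 5 \sqrt{287} \left(- \frac{525009}{1575026}\right) = - \frac{2625045 \sqrt{287}}{1575026}$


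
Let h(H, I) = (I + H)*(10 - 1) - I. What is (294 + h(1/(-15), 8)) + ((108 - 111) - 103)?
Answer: 1257/5 ≈ 251.40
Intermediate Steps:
h(H, I) = 8*I + 9*H (h(H, I) = (H + I)*9 - I = (9*H + 9*I) - I = 8*I + 9*H)
(294 + h(1/(-15), 8)) + ((108 - 111) - 103) = (294 + (8*8 + 9/(-15))) + ((108 - 111) - 103) = (294 + (64 + 9*(-1/15))) + (-3 - 103) = (294 + (64 - ⅗)) - 106 = (294 + 317/5) - 106 = 1787/5 - 106 = 1257/5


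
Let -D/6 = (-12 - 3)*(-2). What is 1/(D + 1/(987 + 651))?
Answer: -1638/294839 ≈ -0.0055556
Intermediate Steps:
D = -180 (D = -6*(-12 - 3)*(-2) = -(-90)*(-2) = -6*30 = -180)
1/(D + 1/(987 + 651)) = 1/(-180 + 1/(987 + 651)) = 1/(-180 + 1/1638) = 1/(-294839/1638) = -1638/294839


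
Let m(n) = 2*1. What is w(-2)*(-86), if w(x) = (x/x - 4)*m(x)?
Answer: 516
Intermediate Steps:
m(n) = 2
w(x) = -6 (w(x) = (x/x - 4)*2 = (1 - 4)*2 = -3*2 = -6)
w(-2)*(-86) = -6*(-86) = 516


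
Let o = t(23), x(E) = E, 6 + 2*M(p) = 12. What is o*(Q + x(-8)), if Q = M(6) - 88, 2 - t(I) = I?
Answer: 1953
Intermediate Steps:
M(p) = 3 (M(p) = -3 + (½)*12 = -3 + 6 = 3)
t(I) = 2 - I
Q = -85 (Q = 3 - 88 = -85)
o = -21 (o = 2 - 1*23 = 2 - 23 = -21)
o*(Q + x(-8)) = -21*(-85 - 8) = -21*(-93) = 1953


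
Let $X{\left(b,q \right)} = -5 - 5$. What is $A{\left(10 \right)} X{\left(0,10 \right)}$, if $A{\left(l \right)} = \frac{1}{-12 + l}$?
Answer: $5$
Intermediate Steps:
$X{\left(b,q \right)} = -10$ ($X{\left(b,q \right)} = -5 - 5 = -10$)
$A{\left(10 \right)} X{\left(0,10 \right)} = \frac{1}{-12 + 10} \left(-10\right) = \frac{1}{-2} \left(-10\right) = \left(- \frac{1}{2}\right) \left(-10\right) = 5$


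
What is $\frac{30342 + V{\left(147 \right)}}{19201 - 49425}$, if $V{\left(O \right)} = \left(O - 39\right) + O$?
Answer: $- \frac{30597}{30224} \approx -1.0123$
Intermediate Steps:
$V{\left(O \right)} = -39 + 2 O$ ($V{\left(O \right)} = \left(O - 39\right) + O = \left(-39 + O\right) + O = -39 + 2 O$)
$\frac{30342 + V{\left(147 \right)}}{19201 - 49425} = \frac{30342 + \left(-39 + 2 \cdot 147\right)}{19201 - 49425} = \frac{30342 + \left(-39 + 294\right)}{-30224} = \left(30342 + 255\right) \left(- \frac{1}{30224}\right) = 30597 \left(- \frac{1}{30224}\right) = - \frac{30597}{30224}$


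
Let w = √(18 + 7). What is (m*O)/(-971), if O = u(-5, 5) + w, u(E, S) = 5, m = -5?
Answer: 50/971 ≈ 0.051493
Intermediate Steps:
w = 5 (w = √25 = 5)
O = 10 (O = 5 + 5 = 10)
(m*O)/(-971) = -5*10/(-971) = -50*(-1/971) = 50/971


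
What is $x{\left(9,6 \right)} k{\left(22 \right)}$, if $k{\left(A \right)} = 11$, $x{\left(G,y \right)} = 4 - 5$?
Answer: $-11$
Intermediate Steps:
$x{\left(G,y \right)} = -1$
$x{\left(9,6 \right)} k{\left(22 \right)} = \left(-1\right) 11 = -11$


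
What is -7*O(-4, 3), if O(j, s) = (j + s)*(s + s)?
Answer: 42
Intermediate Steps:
O(j, s) = 2*s*(j + s) (O(j, s) = (j + s)*(2*s) = 2*s*(j + s))
-7*O(-4, 3) = -14*3*(-4 + 3) = -14*3*(-1) = -7*(-6) = 42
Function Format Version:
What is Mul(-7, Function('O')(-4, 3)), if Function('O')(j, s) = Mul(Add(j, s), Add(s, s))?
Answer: 42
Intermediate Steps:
Function('O')(j, s) = Mul(2, s, Add(j, s)) (Function('O')(j, s) = Mul(Add(j, s), Mul(2, s)) = Mul(2, s, Add(j, s)))
Mul(-7, Function('O')(-4, 3)) = Mul(-7, Mul(2, 3, Add(-4, 3))) = Mul(-7, Mul(2, 3, -1)) = Mul(-7, -6) = 42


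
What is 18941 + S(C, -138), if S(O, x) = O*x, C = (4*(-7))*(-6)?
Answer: -4243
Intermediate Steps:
C = 168 (C = -28*(-6) = 168)
18941 + S(C, -138) = 18941 + 168*(-138) = 18941 - 23184 = -4243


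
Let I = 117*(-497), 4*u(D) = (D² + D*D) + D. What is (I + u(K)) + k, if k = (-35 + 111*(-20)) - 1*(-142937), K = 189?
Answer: 401763/4 ≈ 1.0044e+5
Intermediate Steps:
k = 140682 (k = (-35 - 2220) + 142937 = -2255 + 142937 = 140682)
u(D) = D²/2 + D/4 (u(D) = ((D² + D*D) + D)/4 = ((D² + D²) + D)/4 = (2*D² + D)/4 = (D + 2*D²)/4 = D²/2 + D/4)
I = -58149
(I + u(K)) + k = (-58149 + (¼)*189*(1 + 2*189)) + 140682 = (-58149 + (¼)*189*(1 + 378)) + 140682 = (-58149 + (¼)*189*379) + 140682 = (-58149 + 71631/4) + 140682 = -160965/4 + 140682 = 401763/4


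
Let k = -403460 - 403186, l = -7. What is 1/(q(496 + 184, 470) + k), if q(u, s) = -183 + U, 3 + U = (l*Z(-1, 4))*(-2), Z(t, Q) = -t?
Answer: -1/806818 ≈ -1.2394e-6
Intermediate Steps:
U = 11 (U = -3 - (-7)*(-1)*(-2) = -3 - 7*1*(-2) = -3 - 7*(-2) = -3 + 14 = 11)
k = -806646
q(u, s) = -172 (q(u, s) = -183 + 11 = -172)
1/(q(496 + 184, 470) + k) = 1/(-172 - 806646) = 1/(-806818) = -1/806818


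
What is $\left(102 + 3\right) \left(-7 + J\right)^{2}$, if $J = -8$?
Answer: $23625$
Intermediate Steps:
$\left(102 + 3\right) \left(-7 + J\right)^{2} = \left(102 + 3\right) \left(-7 - 8\right)^{2} = 105 \left(-15\right)^{2} = 105 \cdot 225 = 23625$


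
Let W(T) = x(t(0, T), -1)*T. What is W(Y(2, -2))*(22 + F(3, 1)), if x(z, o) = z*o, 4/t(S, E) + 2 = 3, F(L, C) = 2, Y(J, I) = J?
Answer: -192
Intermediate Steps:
t(S, E) = 4 (t(S, E) = 4/(-2 + 3) = 4/1 = 4*1 = 4)
x(z, o) = o*z
W(T) = -4*T (W(T) = (-1*4)*T = -4*T)
W(Y(2, -2))*(22 + F(3, 1)) = (-4*2)*(22 + 2) = -8*24 = -192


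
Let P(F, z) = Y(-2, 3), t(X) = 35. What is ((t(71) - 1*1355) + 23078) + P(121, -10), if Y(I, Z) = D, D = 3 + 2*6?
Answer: 21773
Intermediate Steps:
D = 15 (D = 3 + 12 = 15)
Y(I, Z) = 15
P(F, z) = 15
((t(71) - 1*1355) + 23078) + P(121, -10) = ((35 - 1*1355) + 23078) + 15 = ((35 - 1355) + 23078) + 15 = (-1320 + 23078) + 15 = 21758 + 15 = 21773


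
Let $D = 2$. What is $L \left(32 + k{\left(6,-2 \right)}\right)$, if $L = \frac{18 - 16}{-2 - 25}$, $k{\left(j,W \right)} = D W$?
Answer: $- \frac{56}{27} \approx -2.0741$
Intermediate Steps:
$k{\left(j,W \right)} = 2 W$
$L = - \frac{2}{27}$ ($L = \frac{2}{-27} = 2 \left(- \frac{1}{27}\right) = - \frac{2}{27} \approx -0.074074$)
$L \left(32 + k{\left(6,-2 \right)}\right) = - \frac{2 \left(32 + 2 \left(-2\right)\right)}{27} = - \frac{2 \left(32 - 4\right)}{27} = \left(- \frac{2}{27}\right) 28 = - \frac{56}{27}$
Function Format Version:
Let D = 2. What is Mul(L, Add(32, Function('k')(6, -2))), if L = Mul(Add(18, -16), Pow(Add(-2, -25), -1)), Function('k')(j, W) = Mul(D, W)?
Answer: Rational(-56, 27) ≈ -2.0741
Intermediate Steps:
Function('k')(j, W) = Mul(2, W)
L = Rational(-2, 27) (L = Mul(2, Pow(-27, -1)) = Mul(2, Rational(-1, 27)) = Rational(-2, 27) ≈ -0.074074)
Mul(L, Add(32, Function('k')(6, -2))) = Mul(Rational(-2, 27), Add(32, Mul(2, -2))) = Mul(Rational(-2, 27), Add(32, -4)) = Mul(Rational(-2, 27), 28) = Rational(-56, 27)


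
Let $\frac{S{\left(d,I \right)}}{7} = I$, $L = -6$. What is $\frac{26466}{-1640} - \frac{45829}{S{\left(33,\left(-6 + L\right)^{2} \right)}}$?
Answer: $- \frac{1818523}{29520} \approx -61.603$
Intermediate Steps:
$S{\left(d,I \right)} = 7 I$
$\frac{26466}{-1640} - \frac{45829}{S{\left(33,\left(-6 + L\right)^{2} \right)}} = \frac{26466}{-1640} - \frac{45829}{7 \left(-6 - 6\right)^{2}} = 26466 \left(- \frac{1}{1640}\right) - \frac{45829}{7 \left(-12\right)^{2}} = - \frac{13233}{820} - \frac{45829}{7 \cdot 144} = - \frac{13233}{820} - \frac{45829}{1008} = - \frac{13233}{820} - \frac{6547}{144} = - \frac{1818523}{29520}$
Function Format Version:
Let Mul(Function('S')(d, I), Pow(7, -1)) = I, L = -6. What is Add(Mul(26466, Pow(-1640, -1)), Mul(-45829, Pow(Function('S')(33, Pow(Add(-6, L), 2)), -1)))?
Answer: Rational(-1818523, 29520) ≈ -61.603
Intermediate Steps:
Function('S')(d, I) = Mul(7, I)
Add(Mul(26466, Pow(-1640, -1)), Mul(-45829, Pow(Function('S')(33, Pow(Add(-6, L), 2)), -1))) = Add(Mul(26466, Pow(-1640, -1)), Mul(-45829, Pow(Mul(7, Pow(Add(-6, -6), 2)), -1))) = Add(Mul(26466, Rational(-1, 1640)), Mul(-45829, Pow(Mul(7, Pow(-12, 2)), -1))) = Add(Rational(-13233, 820), Mul(-45829, Pow(Mul(7, 144), -1))) = Add(Rational(-13233, 820), Mul(-45829, Pow(1008, -1))) = Add(Rational(-13233, 820), Mul(-45829, Rational(1, 1008))) = Add(Rational(-13233, 820), Rational(-6547, 144)) = Rational(-1818523, 29520)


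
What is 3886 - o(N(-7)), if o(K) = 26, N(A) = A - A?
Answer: 3860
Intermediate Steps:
N(A) = 0
3886 - o(N(-7)) = 3886 - 1*26 = 3886 - 26 = 3860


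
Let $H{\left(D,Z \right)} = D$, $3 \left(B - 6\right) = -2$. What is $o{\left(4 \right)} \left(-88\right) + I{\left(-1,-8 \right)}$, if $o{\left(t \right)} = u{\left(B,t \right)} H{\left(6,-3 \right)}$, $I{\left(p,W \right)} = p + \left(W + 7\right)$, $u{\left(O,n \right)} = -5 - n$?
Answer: $4750$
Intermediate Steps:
$B = \frac{16}{3}$ ($B = 6 + \frac{1}{3} \left(-2\right) = 6 - \frac{2}{3} = \frac{16}{3} \approx 5.3333$)
$I{\left(p,W \right)} = 7 + W + p$ ($I{\left(p,W \right)} = p + \left(7 + W\right) = 7 + W + p$)
$o{\left(t \right)} = -30 - 6 t$ ($o{\left(t \right)} = \left(-5 - t\right) 6 = -30 - 6 t$)
$o{\left(4 \right)} \left(-88\right) + I{\left(-1,-8 \right)} = \left(-30 - 24\right) \left(-88\right) - 2 = \left(-54\right) \left(-88\right) - 2 = 4752 - 2 = 4750$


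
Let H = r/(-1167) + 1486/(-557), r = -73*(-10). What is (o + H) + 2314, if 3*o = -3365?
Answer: 772898549/650019 ≈ 1189.0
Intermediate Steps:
o = -3365/3 (o = (⅓)*(-3365) = -3365/3 ≈ -1121.7)
r = 730
H = -2140772/650019 (H = 730/(-1167) + 1486/(-557) = 730*(-1/1167) + 1486*(-1/557) = -730/1167 - 1486/557 = -2140772/650019 ≈ -3.2934)
(o + H) + 2314 = (-3365/3 - 2140772/650019) + 2314 = -731245417/650019 + 2314 = 772898549/650019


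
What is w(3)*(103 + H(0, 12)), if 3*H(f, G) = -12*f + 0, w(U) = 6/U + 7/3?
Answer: 1339/3 ≈ 446.33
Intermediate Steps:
w(U) = 7/3 + 6/U (w(U) = 6/U + 7*(⅓) = 6/U + 7/3 = 7/3 + 6/U)
H(f, G) = -4*f (H(f, G) = (-12*f + 0)/3 = (-12*f)/3 = -4*f)
w(3)*(103 + H(0, 12)) = (7/3 + 6/3)*(103 - 4*0) = (7/3 + 6*(⅓))*(103 + 0) = (7/3 + 2)*103 = (13/3)*103 = 1339/3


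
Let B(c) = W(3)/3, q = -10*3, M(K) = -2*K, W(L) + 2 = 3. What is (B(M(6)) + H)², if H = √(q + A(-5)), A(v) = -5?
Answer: -314/9 + 2*I*√35/3 ≈ -34.889 + 3.9441*I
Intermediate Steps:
W(L) = 1 (W(L) = -2 + 3 = 1)
q = -30
H = I*√35 (H = √(-30 - 5) = √(-35) = I*√35 ≈ 5.9161*I)
B(c) = ⅓ (B(c) = 1/3 = 1*(⅓) = ⅓)
(B(M(6)) + H)² = (⅓ + I*√35)²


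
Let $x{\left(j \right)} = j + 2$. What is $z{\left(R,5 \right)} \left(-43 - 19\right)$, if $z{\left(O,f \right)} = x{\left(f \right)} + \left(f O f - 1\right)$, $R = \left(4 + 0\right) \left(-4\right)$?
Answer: $24428$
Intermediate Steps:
$x{\left(j \right)} = 2 + j$
$R = -16$ ($R = 4 \left(-4\right) = -16$)
$z{\left(O,f \right)} = 1 + f + O f^{2}$ ($z{\left(O,f \right)} = \left(2 + f\right) + \left(f O f - 1\right) = \left(2 + f\right) + \left(O f f - 1\right) = \left(2 + f\right) + \left(O f^{2} - 1\right) = \left(2 + f\right) + \left(-1 + O f^{2}\right) = 1 + f + O f^{2}$)
$z{\left(R,5 \right)} \left(-43 - 19\right) = \left(1 + 5 - 16 \cdot 5^{2}\right) \left(-43 - 19\right) = \left(1 + 5 - 400\right) \left(-62\right) = \left(-394\right) \left(-62\right) = 24428$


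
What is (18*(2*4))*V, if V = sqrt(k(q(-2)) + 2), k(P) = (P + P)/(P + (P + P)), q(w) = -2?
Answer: 96*sqrt(6) ≈ 235.15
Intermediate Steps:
k(P) = 2/3 (k(P) = (2*P)/(P + 2*P) = (2*P)/((3*P)) = (2*P)*(1/(3*P)) = 2/3)
V = 2*sqrt(6)/3 (V = sqrt(2/3 + 2) = sqrt(8/3) = 2*sqrt(6)/3 ≈ 1.6330)
(18*(2*4))*V = (18*(2*4))*(2*sqrt(6)/3) = (18*8)*(2*sqrt(6)/3) = 144*(2*sqrt(6)/3) = 96*sqrt(6)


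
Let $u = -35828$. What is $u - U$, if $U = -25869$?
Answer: $-9959$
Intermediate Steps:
$u - U = -35828 - -25869 = -35828 + 25869 = -9959$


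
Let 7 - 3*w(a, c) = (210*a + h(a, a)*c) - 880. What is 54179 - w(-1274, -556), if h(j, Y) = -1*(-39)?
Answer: -127574/3 ≈ -42525.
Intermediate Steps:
h(j, Y) = 39
w(a, c) = 887/3 - 70*a - 13*c (w(a, c) = 7/3 - ((210*a + 39*c) - 880)/3 = 7/3 - ((39*c + 210*a) - 880)/3 = 7/3 - (-880 + 39*c + 210*a)/3 = 7/3 + (880/3 - 70*a - 13*c) = 887/3 - 70*a - 13*c)
54179 - w(-1274, -556) = 54179 - (887/3 - 70*(-1274) - 13*(-556)) = 54179 - (887/3 + 89180 + 7228) = 54179 - 1*290111/3 = 54179 - 290111/3 = -127574/3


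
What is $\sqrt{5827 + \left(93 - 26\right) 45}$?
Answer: $\sqrt{8842} \approx 94.032$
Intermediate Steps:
$\sqrt{5827 + \left(93 - 26\right) 45} = \sqrt{5827 + 67 \cdot 45} = \sqrt{5827 + 3015} = \sqrt{8842}$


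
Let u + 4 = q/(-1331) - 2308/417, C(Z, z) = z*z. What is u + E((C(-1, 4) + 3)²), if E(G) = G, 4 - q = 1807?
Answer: 195824542/555027 ≈ 352.82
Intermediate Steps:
q = -1803 (q = 4 - 1*1807 = 4 - 1807 = -1803)
C(Z, z) = z²
u = -4540205/555027 (u = -4 + (-1803/(-1331) - 2308/417) = -4 + (-1803*(-1/1331) - 2308*1/417) = -4 + (1803/1331 - 2308/417) = -4 - 2320097/555027 = -4540205/555027 ≈ -8.1801)
u + E((C(-1, 4) + 3)²) = -4540205/555027 + (4² + 3)² = -4540205/555027 + (16 + 3)² = -4540205/555027 + 19² = -4540205/555027 + 361 = 195824542/555027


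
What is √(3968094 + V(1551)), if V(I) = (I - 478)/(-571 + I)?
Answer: √19443665965/70 ≈ 1992.0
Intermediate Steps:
V(I) = (-478 + I)/(-571 + I)
√(3968094 + V(1551)) = √(3968094 + (-478 + 1551)/(-571 + 1551)) = √(3968094 + 1073/980) = √(3888733193/980) = √19443665965/70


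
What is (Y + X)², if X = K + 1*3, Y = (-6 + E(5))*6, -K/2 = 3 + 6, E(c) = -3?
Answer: 4761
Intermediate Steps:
K = -18 (K = -2*(3 + 6) = -2*9 = -18)
Y = -54 (Y = (-6 - 3)*6 = -9*6 = -54)
X = -15 (X = -18 + 1*3 = -18 + 3 = -15)
(Y + X)² = (-54 - 15)² = (-69)² = 4761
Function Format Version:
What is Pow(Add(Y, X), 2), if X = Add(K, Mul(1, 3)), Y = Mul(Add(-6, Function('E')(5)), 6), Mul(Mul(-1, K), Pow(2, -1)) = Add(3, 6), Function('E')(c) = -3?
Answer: 4761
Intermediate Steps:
K = -18 (K = Mul(-2, Add(3, 6)) = Mul(-2, 9) = -18)
Y = -54 (Y = Mul(Add(-6, -3), 6) = Mul(-9, 6) = -54)
X = -15 (X = Add(-18, Mul(1, 3)) = Add(-18, 3) = -15)
Pow(Add(Y, X), 2) = Pow(Add(-54, -15), 2) = Pow(-69, 2) = 4761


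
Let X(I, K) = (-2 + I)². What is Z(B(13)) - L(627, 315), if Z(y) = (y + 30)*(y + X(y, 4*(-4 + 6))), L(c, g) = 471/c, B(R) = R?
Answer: 1204101/209 ≈ 5761.3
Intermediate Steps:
Z(y) = (30 + y)*(y + (-2 + y)²) (Z(y) = (y + 30)*(y + (-2 + y)²) = (30 + y)*(y + (-2 + y)²))
Z(B(13)) - L(627, 315) = (120 + 13³ - 86*13 + 27*13²) - 471/627 = (120 + 2197 - 1118 + 27*169) - 471/627 = (120 + 2197 - 1118 + 4563) - 1*157/209 = 5762 - 157/209 = 1204101/209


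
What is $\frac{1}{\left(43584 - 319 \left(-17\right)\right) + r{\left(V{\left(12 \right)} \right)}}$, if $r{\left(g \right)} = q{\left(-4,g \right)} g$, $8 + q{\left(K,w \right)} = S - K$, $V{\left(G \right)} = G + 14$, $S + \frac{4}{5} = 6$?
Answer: $\frac{5}{245191} \approx 2.0392 \cdot 10^{-5}$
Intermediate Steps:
$S = \frac{26}{5}$ ($S = - \frac{4}{5} + 6 = \frac{26}{5} \approx 5.2$)
$V{\left(G \right)} = 14 + G$
$q{\left(K,w \right)} = - \frac{14}{5} - K$ ($q{\left(K,w \right)} = -8 - \left(- \frac{26}{5} + K\right) = - \frac{14}{5} - K$)
$r{\left(g \right)} = \frac{6 g}{5}$ ($r{\left(g \right)} = \left(- \frac{14}{5} - -4\right) g = \left(- \frac{14}{5} + 4\right) g = \frac{6 g}{5}$)
$\frac{1}{\left(43584 - 319 \left(-17\right)\right) + r{\left(V{\left(12 \right)} \right)}} = \frac{1}{\left(43584 - 319 \left(-17\right)\right) + \frac{6 \left(14 + 12\right)}{5}} = \frac{1}{\left(43584 - -5423\right) + \frac{6}{5} \cdot 26} = \frac{1}{\left(43584 + 5423\right) + \frac{156}{5}} = \frac{1}{49007 + \frac{156}{5}} = \frac{1}{\frac{245191}{5}} = \frac{5}{245191}$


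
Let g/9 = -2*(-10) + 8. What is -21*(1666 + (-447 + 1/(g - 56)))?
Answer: -716775/28 ≈ -25599.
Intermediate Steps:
g = 252 (g = 9*(-2*(-10) + 8) = 9*(20 + 8) = 9*28 = 252)
-21*(1666 + (-447 + 1/(g - 56))) = -21*(1666 + (-447 + 1/(252 - 56))) = -21*(1666 + (-447 + 1/196)) = -21*(1666 - 87611/196) = -21*238925/196 = -716775/28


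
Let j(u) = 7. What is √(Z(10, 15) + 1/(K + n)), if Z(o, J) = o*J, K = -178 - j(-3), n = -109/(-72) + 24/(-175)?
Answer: 5*√32116775145342/2313653 ≈ 12.247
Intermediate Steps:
n = 17347/12600 (n = -109*(-1/72) + 24*(-1/175) = 109/72 - 24/175 = 17347/12600 ≈ 1.3767)
K = -185 (K = -178 - 1*7 = -178 - 7 = -185)
Z(o, J) = J*o
√(Z(10, 15) + 1/(K + n)) = √(15*10 + 1/(-185 + 17347/12600)) = √(150 + 1/(-2313653/12600)) = √(150 - 12600/2313653) = √(347035350/2313653) = 5*√32116775145342/2313653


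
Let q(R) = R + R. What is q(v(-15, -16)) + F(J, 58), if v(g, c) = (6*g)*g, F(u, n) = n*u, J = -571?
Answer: -30418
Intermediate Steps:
v(g, c) = 6*g**2
q(R) = 2*R
q(v(-15, -16)) + F(J, 58) = 2*(6*(-15)**2) + 58*(-571) = 2*(6*225) - 33118 = 2*1350 - 33118 = 2700 - 33118 = -30418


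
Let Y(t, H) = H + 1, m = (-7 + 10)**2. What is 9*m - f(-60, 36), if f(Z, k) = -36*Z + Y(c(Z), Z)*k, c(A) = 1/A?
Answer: 45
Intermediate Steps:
m = 9 (m = 3**2 = 9)
Y(t, H) = 1 + H
f(Z, k) = -36*Z + k*(1 + Z) (f(Z, k) = -36*Z + (1 + Z)*k = -36*Z + k*(1 + Z))
9*m - f(-60, 36) = 9*9 - (-36*(-60) + 36*(1 - 60)) = 81 - (2160 + 36*(-59)) = 81 - (2160 - 2124) = 81 - 1*36 = 81 - 36 = 45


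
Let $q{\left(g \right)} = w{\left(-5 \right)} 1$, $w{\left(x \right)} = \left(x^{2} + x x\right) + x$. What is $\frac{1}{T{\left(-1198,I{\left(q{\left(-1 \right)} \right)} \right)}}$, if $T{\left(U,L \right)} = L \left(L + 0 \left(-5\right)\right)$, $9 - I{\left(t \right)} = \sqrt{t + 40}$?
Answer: $\frac{1}{\left(9 - \sqrt{85}\right)^{2}} \approx 20.747$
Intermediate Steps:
$w{\left(x \right)} = x + 2 x^{2}$ ($w{\left(x \right)} = \left(x^{2} + x^{2}\right) + x = 2 x^{2} + x = x + 2 x^{2}$)
$q{\left(g \right)} = 45$ ($q{\left(g \right)} = - 5 \left(1 + 2 \left(-5\right)\right) 1 = - 5 \left(1 - 10\right) 1 = \left(-5\right) \left(-9\right) 1 = 45 \cdot 1 = 45$)
$I{\left(t \right)} = 9 - \sqrt{40 + t}$ ($I{\left(t \right)} = 9 - \sqrt{t + 40} = 9 - \sqrt{40 + t}$)
$T{\left(U,L \right)} = L^{2}$ ($T{\left(U,L \right)} = L \left(L + 0\right) = L L = L^{2}$)
$\frac{1}{T{\left(-1198,I{\left(q{\left(-1 \right)} \right)} \right)}} = \frac{1}{\left(9 - \sqrt{40 + 45}\right)^{2}} = \frac{1}{\left(9 - \sqrt{85}\right)^{2}}$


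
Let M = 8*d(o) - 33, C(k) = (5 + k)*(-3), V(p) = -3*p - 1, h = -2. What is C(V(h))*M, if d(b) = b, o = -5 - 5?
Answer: 3390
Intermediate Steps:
V(p) = -1 - 3*p
o = -10
C(k) = -15 - 3*k
M = -113 (M = 8*(-10) - 33 = -80 - 33 = -113)
C(V(h))*M = (-15 - 3*(-1 - 3*(-2)))*(-113) = (-15 - 3*(-1 + 6))*(-113) = (-15 - 3*5)*(-113) = (-15 - 15)*(-113) = -30*(-113) = 3390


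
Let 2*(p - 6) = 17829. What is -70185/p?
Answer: -46790/5947 ≈ -7.8678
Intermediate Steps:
p = 17841/2 (p = 6 + (1/2)*17829 = 6 + 17829/2 = 17841/2 ≈ 8920.5)
-70185/p = -70185/17841/2 = -70185*2/17841 = -46790/5947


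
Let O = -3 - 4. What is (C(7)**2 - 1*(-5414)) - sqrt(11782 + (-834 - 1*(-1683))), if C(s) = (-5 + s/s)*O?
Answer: 6198 - sqrt(12631) ≈ 6085.6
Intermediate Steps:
O = -7
C(s) = 28 (C(s) = (-5 + s/s)*(-7) = (-5 + 1)*(-7) = -4*(-7) = 28)
(C(7)**2 - 1*(-5414)) - sqrt(11782 + (-834 - 1*(-1683))) = (28**2 - 1*(-5414)) - sqrt(11782 + (-834 - 1*(-1683))) = (784 + 5414) - sqrt(11782 + (-834 + 1683)) = 6198 - sqrt(11782 + 849) = 6198 - sqrt(12631)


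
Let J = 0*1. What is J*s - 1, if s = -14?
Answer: -1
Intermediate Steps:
J = 0
J*s - 1 = 0*(-14) - 1 = 0 - 1 = -1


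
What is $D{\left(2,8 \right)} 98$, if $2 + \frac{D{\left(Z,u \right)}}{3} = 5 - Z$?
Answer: $294$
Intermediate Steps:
$D{\left(Z,u \right)} = 9 - 3 Z$ ($D{\left(Z,u \right)} = -6 + 3 \left(5 - Z\right) = -6 - \left(-15 + 3 Z\right) = 9 - 3 Z$)
$D{\left(2,8 \right)} 98 = \left(9 - 6\right) 98 = 3 \cdot 98 = 294$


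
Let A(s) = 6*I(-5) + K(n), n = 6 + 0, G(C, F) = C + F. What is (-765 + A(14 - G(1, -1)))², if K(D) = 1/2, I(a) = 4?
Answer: 2193361/4 ≈ 5.4834e+5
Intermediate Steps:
n = 6
K(D) = ½
A(s) = 49/2 (A(s) = 6*4 + ½ = 24 + ½ = 49/2)
(-765 + A(14 - G(1, -1)))² = (-765 + 49/2)² = (-1481/2)² = 2193361/4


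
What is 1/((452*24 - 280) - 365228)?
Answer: -1/354660 ≈ -2.8196e-6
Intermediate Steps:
1/((452*24 - 280) - 365228) = 1/((10848 - 280) - 365228) = 1/(10568 - 365228) = 1/(-354660) = -1/354660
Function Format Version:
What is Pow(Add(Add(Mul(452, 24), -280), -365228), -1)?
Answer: Rational(-1, 354660) ≈ -2.8196e-6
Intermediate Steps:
Pow(Add(Add(Mul(452, 24), -280), -365228), -1) = Pow(Add(Add(10848, -280), -365228), -1) = Pow(Add(10568, -365228), -1) = Pow(-354660, -1) = Rational(-1, 354660)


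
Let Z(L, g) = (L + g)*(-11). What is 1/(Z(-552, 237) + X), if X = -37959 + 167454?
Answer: 1/132960 ≈ 7.5211e-6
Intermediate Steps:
Z(L, g) = -11*L - 11*g
X = 129495
1/(Z(-552, 237) + X) = 1/((-11*(-552) - 11*237) + 129495) = 1/((6072 - 2607) + 129495) = 1/(3465 + 129495) = 1/132960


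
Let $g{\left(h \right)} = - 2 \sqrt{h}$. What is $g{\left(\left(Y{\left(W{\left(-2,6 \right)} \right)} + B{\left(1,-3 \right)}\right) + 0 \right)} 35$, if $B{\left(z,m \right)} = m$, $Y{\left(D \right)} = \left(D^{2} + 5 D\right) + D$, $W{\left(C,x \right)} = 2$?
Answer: $- 70 \sqrt{13} \approx -252.39$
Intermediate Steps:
$Y{\left(D \right)} = D^{2} + 6 D$
$g{\left(\left(Y{\left(W{\left(-2,6 \right)} \right)} + B{\left(1,-3 \right)}\right) + 0 \right)} 35 = - 2 \sqrt{\left(2 \left(6 + 2\right) - 3\right) + 0} \cdot 35 = - 2 \sqrt{\left(2 \cdot 8 - 3\right) + 0} \cdot 35 = - 2 \sqrt{\left(16 - 3\right) + 0} \cdot 35 = - 2 \sqrt{13 + 0} \cdot 35 = - 2 \sqrt{13} \cdot 35 = - 70 \sqrt{13}$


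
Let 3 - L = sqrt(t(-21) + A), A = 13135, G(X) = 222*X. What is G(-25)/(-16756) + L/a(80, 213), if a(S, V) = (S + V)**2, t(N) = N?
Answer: 238256109/719242922 - sqrt(13114)/85849 ≈ 0.32993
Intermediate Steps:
L = 3 - sqrt(13114) (L = 3 - sqrt(-21 + 13135) = 3 - sqrt(13114) ≈ -111.52)
G(-25)/(-16756) + L/a(80, 213) = (222*(-25))/(-16756) + (3 - sqrt(13114))/((80 + 213)**2) = -5550*(-1/16756) + (3 - sqrt(13114))/(293**2) = 2775/8378 + (3 - sqrt(13114))/85849 = 2775/8378 + (3 - sqrt(13114))*(1/85849) = 2775/8378 + (3/85849 - sqrt(13114)/85849) = 238256109/719242922 - sqrt(13114)/85849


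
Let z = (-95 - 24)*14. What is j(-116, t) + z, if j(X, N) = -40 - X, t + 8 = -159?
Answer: -1590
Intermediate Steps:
t = -167 (t = -8 - 159 = -167)
z = -1666 (z = -119*14 = -1666)
j(-116, t) + z = (-40 - 1*(-116)) - 1666 = (-40 + 116) - 1666 = 76 - 1666 = -1590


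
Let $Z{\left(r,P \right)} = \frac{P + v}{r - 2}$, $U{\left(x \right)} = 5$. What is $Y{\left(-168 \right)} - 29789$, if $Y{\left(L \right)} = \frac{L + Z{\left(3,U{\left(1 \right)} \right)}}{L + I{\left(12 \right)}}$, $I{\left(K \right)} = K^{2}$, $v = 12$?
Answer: $- \frac{714785}{24} \approx -29783.0$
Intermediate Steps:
$Z{\left(r,P \right)} = \frac{12 + P}{-2 + r}$ ($Z{\left(r,P \right)} = \frac{P + 12}{r - 2} = \frac{12 + P}{-2 + r}$)
$Y{\left(L \right)} = \frac{17 + L}{144 + L}$ ($Y{\left(L \right)} = \frac{L + \frac{12 + 5}{-2 + 3}}{L + 12^{2}} = \frac{L + 1^{-1} \cdot 17}{L + 144} = \frac{L + 1 \cdot 17}{144 + L} = \frac{L + 17}{144 + L} = \frac{17 + L}{144 + L}$)
$Y{\left(-168 \right)} - 29789 = \frac{17 - 168}{144 - 168} - 29789 = \frac{1}{-24} \left(-151\right) - 29789 = \left(- \frac{1}{24}\right) \left(-151\right) - 29789 = \frac{151}{24} - 29789 = - \frac{714785}{24}$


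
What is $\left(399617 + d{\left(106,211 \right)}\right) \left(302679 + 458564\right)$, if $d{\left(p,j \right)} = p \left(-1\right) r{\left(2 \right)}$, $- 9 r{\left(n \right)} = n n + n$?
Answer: $\frac{912778315309}{3} \approx 3.0426 \cdot 10^{11}$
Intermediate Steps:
$r{\left(n \right)} = - \frac{n}{9} - \frac{n^{2}}{9}$ ($r{\left(n \right)} = - \frac{n n + n}{9} = - \frac{n^{2} + n}{9} = - \frac{n + n^{2}}{9} = - \frac{n}{9} - \frac{n^{2}}{9}$)
$d{\left(p,j \right)} = \frac{2 p}{3}$ ($d{\left(p,j \right)} = p \left(-1\right) \left(\left(- \frac{1}{9}\right) 2 \left(1 + 2\right)\right) = - p \left(\left(- \frac{1}{9}\right) 2 \cdot 3\right) = - p \left(- \frac{2}{3}\right) = \frac{2 p}{3}$)
$\left(399617 + d{\left(106,211 \right)}\right) \left(302679 + 458564\right) = \left(399617 + \frac{2}{3} \cdot 106\right) \left(302679 + 458564\right) = \left(399617 + \frac{212}{3}\right) 761243 = \frac{1199063}{3} \cdot 761243 = \frac{912778315309}{3}$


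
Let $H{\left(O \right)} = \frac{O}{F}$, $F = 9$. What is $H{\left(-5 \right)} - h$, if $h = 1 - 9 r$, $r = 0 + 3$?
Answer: $\frac{229}{9} \approx 25.444$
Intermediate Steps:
$r = 3$
$H{\left(O \right)} = \frac{O}{9}$
$h = -26$ ($h = 1 - 27 = -26$)
$H{\left(-5 \right)} - h = \frac{1}{9} \left(-5\right) - -26 = - \frac{5}{9} + 26 = \frac{229}{9}$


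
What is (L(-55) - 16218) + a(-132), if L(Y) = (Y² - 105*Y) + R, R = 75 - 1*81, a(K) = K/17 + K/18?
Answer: -379394/51 ≈ -7439.1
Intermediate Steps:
a(K) = 35*K/306 (a(K) = K*(1/17) + K*(1/18) = K/17 + K/18 = 35*K/306)
R = -6 (R = 75 - 81 = -6)
L(Y) = -6 + Y² - 105*Y (L(Y) = (Y² - 105*Y) - 6 = -6 + Y² - 105*Y)
(L(-55) - 16218) + a(-132) = ((-6 + (-55)² - 105*(-55)) - 16218) + (35/306)*(-132) = ((-6 + 3025 + 5775) - 16218) - 770/51 = (8794 - 16218) - 770/51 = -7424 - 770/51 = -379394/51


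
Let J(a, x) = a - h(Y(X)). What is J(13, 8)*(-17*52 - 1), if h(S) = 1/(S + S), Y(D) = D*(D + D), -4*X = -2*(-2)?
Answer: -45135/4 ≈ -11284.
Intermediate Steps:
X = -1 (X = -(-1)*(-2)/2 = -¼*4 = -1)
Y(D) = 2*D² (Y(D) = D*(2*D) = 2*D²)
h(S) = 1/(2*S)
J(a, x) = -¼ + a (J(a, x) = a - 1/(2*(2*(-1)²)) = a - 1/(2*(2*1)) = a - 1/(2*2) = a - 1*¼ = a - ¼ = -¼ + a)
J(13, 8)*(-17*52 - 1) = (-¼ + 13)*(-17*52 - 1) = 51*(-884 - 1)/4 = (51/4)*(-885) = -45135/4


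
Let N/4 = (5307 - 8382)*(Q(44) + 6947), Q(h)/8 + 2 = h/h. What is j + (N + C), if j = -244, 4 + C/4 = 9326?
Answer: -85312656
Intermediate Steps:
Q(h) = -8 (Q(h) = -16 + 8*(h/h) = -16 + 8*1 = -16 + 8 = -8)
C = 37288 (C = -16 + 4*9326 = -16 + 37304 = 37288)
N = -85349700 (N = 4*((5307 - 8382)*(-8 + 6947)) = 4*(-3075*6939) = 4*(-21337425) = -85349700)
j + (N + C) = -244 + (-85349700 + 37288) = -244 - 85312412 = -85312656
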